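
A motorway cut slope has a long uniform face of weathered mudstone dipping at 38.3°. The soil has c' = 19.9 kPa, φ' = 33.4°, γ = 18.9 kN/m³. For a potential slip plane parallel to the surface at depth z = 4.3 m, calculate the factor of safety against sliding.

FS = 1.34

For an infinite slope with a slip plane parallel to the surface (no pore pressure): FS = [c' + γz cos²β tanφ'] / [γz sinβ cosβ].
γz = 18.9·4.3 = 81.27 kN/m²
Numerator = 19.9 + 81.27·cos²38.3°·tan33.4° = 19.9 + 81.27·0.6159·0.6594 = 52.903 kPa
Denominator = 81.27·sin38.3°·cos38.3° = 81.27·0.6198·0.7848 = 39.529 kPa
FS = 52.903 / 39.529 = 1.338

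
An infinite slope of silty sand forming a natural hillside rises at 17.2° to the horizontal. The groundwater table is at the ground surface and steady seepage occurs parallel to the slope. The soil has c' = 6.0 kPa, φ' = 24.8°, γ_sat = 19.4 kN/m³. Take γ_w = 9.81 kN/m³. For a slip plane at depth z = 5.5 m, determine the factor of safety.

FS = 0.94

With seepage parallel to the slope and the water table at the surface, the effective normal stress on the slip plane uses the buoyant unit weight γ' = γ_sat − γ_w while the driving shear stress uses γ_sat:
FS = [c' + γ' z cos²β tanφ'] / [γ_sat z sinβ cosβ]
γ' = 19.4 − 9.81 = 9.59 kN/m³
Numerator = 6.0 + 9.59·5.5·cos²17.2°·tan24.8° = 6.0 + 9.59·5.5·0.9126·0.4621 = 28.240 kPa
Denominator = 19.4·5.5·sin17.2°·cos17.2° = 19.4·5.5·0.2957·0.9553 = 30.141 kPa
FS = 28.240 / 30.141 = 0.937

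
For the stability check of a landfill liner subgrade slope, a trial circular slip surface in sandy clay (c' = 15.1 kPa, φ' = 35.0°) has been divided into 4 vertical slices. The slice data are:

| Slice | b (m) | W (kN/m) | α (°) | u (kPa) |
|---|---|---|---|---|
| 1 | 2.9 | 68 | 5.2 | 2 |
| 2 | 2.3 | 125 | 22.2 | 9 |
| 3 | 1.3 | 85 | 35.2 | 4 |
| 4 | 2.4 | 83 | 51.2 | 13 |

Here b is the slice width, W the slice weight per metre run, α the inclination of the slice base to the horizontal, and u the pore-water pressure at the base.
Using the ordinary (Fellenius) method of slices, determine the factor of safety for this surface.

Ordinary method of slices: FS = Σ[c'·Δl_i + (W_i cosα_i − u_i·Δl_i)·tanφ'] / Σ W_i sinα_i, with Δl_i = b_i / cosα_i.
Slice 1: Δl = 2.9/cos5.2° = 2.912 m; N'_1 = 68·cos5.2° − 2·2.912 = 61.9; c'Δl = 43.97; W sinα = 6.2
Slice 2: Δl = 2.3/cos22.2° = 2.484 m; N'_2 = 125·cos22.2° − 9·2.484 = 93.4; c'Δl = 37.51; W sinα = 47.2
Slice 3: Δl = 1.3/cos35.2° = 1.591 m; N'_3 = 85·cos35.2° − 4·1.591 = 63.1; c'Δl = 24.02; W sinα = 49.0
Slice 4: Δl = 2.4/cos51.2° = 3.830 m; N'_4 = 83·cos51.2° − 13·3.830 = 2.2; c'Δl = 57.84; W sinα = 64.7
Σc'Δl = 163.3 kN/m; ΣN' = 220.6 kN/m; ΣW sinα = 167.1 kN/m
Resisting = 163.3 + 220.6·tan35.0° = 163.3 + 154.5 = 317.8 kN/m
FS = 317.8 / 167.1 = 1.902

FS = 1.90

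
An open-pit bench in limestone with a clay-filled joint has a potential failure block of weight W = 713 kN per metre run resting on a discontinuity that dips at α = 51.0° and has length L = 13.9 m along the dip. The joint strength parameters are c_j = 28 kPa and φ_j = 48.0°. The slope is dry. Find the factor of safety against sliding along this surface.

FS = 1.60

Resolving the block weight along and normal to the plane and applying the Mohr–Coulomb strength on the joint:
N' = W cosα = 713·cos51.0° = 448.7 kN/m
Driving force T = W sinα = 713·sin51.0° = 554.1 kN/m
Resisting force R = c_j·L + N'·tanφ_j = 28·13.9 + 448.7·tan48.0° = 389.2 + 498.3 = 887.5 kN/m
FS = R / T = 887.5 / 554.1 = 1.602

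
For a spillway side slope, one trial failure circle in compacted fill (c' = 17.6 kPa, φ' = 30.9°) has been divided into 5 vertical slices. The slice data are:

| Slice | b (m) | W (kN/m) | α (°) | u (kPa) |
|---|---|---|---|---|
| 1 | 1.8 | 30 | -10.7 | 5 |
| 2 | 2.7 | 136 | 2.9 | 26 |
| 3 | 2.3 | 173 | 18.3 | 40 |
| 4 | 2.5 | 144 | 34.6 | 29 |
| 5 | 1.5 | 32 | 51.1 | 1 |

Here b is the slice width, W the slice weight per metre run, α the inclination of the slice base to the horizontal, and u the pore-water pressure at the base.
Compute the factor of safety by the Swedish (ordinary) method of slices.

Ordinary method of slices: FS = Σ[c'·Δl_i + (W_i cosα_i − u_i·Δl_i)·tanφ'] / Σ W_i sinα_i, with Δl_i = b_i / cosα_i.
Slice 1: Δl = 1.8/cos(-10.7°) = 1.832 m; N'_1 = 30·cos(-10.7°) − 5·1.832 = 20.3; c'Δl = 32.24; W sinα = -5.6
Slice 2: Δl = 2.7/cos2.9° = 2.703 m; N'_2 = 136·cos2.9° − 26·2.703 = 65.5; c'Δl = 47.58; W sinα = 6.9
Slice 3: Δl = 2.3/cos18.3° = 2.423 m; N'_3 = 173·cos18.3° − 40·2.423 = 67.3; c'Δl = 42.64; W sinα = 54.3
Slice 4: Δl = 2.5/cos34.6° = 3.037 m; N'_4 = 144·cos34.6° − 29·3.037 = 30.5; c'Δl = 53.45; W sinα = 81.8
Slice 5: Δl = 1.5/cos51.1° = 2.389 m; N'_5 = 32·cos51.1° − 1·2.389 = 17.7; c'Δl = 42.04; W sinα = 24.9
Σc'Δl = 218.0 kN/m; ΣN' = 201.4 kN/m; ΣW sinα = 162.3 kN/m
Resisting = 218.0 + 201.4·tan30.9° = 218.0 + 120.5 = 338.5 kN/m
FS = 338.5 / 162.3 = 2.085

FS = 2.09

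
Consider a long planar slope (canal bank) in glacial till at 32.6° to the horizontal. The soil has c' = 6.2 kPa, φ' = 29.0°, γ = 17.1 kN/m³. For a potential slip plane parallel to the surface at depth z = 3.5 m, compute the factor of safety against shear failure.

FS = 1.09

For an infinite slope with a slip plane parallel to the surface (no pore pressure): FS = [c' + γz cos²β tanφ'] / [γz sinβ cosβ].
γz = 17.1·3.5 = 59.85 kN/m²
Numerator = 6.2 + 59.85·cos²32.6°·tan29.0° = 6.2 + 59.85·0.7097·0.5543 = 29.745 kPa
Denominator = 59.85·sin32.6°·cos32.6° = 59.85·0.5388·0.8425 = 27.165 kPa
FS = 29.745 / 27.165 = 1.095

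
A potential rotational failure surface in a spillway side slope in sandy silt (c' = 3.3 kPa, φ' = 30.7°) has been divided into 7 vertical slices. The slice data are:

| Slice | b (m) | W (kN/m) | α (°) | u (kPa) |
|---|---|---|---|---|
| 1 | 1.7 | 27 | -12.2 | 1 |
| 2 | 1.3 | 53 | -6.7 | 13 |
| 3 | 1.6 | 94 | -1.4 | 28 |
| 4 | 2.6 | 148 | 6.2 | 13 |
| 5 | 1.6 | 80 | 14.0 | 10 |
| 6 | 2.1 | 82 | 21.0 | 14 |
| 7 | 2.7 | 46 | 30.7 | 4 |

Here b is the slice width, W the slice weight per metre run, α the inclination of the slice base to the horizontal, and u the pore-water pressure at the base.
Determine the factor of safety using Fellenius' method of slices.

FS = 3.49

Ordinary method of slices: FS = Σ[c'·Δl_i + (W_i cosα_i − u_i·Δl_i)·tanφ'] / Σ W_i sinα_i, with Δl_i = b_i / cosα_i.
Slice 1: Δl = 1.7/cos(-12.2°) = 1.739 m; N'_1 = 27·cos(-12.2°) − 1·1.739 = 24.7; c'Δl = 5.74; W sinα = -5.7
Slice 2: Δl = 1.3/cos(-6.7°) = 1.309 m; N'_2 = 53·cos(-6.7°) − 13·1.309 = 35.6; c'Δl = 4.32; W sinα = -6.2
Slice 3: Δl = 1.6/cos(-1.4°) = 1.600 m; N'_3 = 94·cos(-1.4°) − 28·1.600 = 49.2; c'Δl = 5.28; W sinα = -2.3
Slice 4: Δl = 2.6/cos6.2° = 2.615 m; N'_4 = 148·cos6.2° − 13·2.615 = 113.1; c'Δl = 8.63; W sinα = 16.0
Slice 5: Δl = 1.6/cos14.0° = 1.649 m; N'_5 = 80·cos14.0° − 10·1.649 = 61.1; c'Δl = 5.44; W sinα = 19.4
Slice 6: Δl = 2.1/cos21.0° = 2.249 m; N'_6 = 82·cos21.0° − 14·2.249 = 45.1; c'Δl = 7.42; W sinα = 29.4
Slice 7: Δl = 2.7/cos30.7° = 3.140 m; N'_7 = 46·cos30.7° − 4·3.140 = 27.0; c'Δl = 10.36; W sinα = 23.5
Σc'Δl = 47.2 kN/m; ΣN' = 355.8 kN/m; ΣW sinα = 74.0 kN/m
Resisting = 47.2 + 355.8·tan30.7° = 47.2 + 211.2 = 258.4 kN/m
FS = 258.4 / 74.0 = 3.491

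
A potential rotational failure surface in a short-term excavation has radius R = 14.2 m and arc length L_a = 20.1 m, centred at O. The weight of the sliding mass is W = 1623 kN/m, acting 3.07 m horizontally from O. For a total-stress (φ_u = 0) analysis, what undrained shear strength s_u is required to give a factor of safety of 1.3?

s_u = 22.7 kPa

FS = s_u·L_a·R / (W·d), so s_u = FS·W·d / (L_a·R).
s_u = 1.3·1623·3.07 / (20.10·14.2) = 6477.4 / 285.42 = 22.69 kPa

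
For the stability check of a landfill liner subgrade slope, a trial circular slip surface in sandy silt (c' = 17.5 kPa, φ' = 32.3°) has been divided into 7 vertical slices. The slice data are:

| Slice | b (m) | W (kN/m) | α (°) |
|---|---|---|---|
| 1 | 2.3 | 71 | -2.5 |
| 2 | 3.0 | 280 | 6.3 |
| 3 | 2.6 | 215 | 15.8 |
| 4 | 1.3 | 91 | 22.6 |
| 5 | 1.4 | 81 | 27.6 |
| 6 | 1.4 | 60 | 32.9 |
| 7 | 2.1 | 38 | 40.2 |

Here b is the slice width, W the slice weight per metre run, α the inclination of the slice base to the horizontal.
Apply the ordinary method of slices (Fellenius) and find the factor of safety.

Ordinary method of slices: FS = Σ[c'·Δl_i + (W_i cosα_i)·tanφ'] / Σ W_i sinα_i, with Δl_i = b_i / cosα_i.
Slice 1: Δl = 2.3/cos(-2.5°) = 2.302 m; N'_1 = 71·cos(-2.5°) = 70.9; c'Δl = 40.29; W sinα = -3.1
Slice 2: Δl = 3.0/cos6.3° = 3.018 m; N'_2 = 280·cos6.3° = 278.3; c'Δl = 52.82; W sinα = 30.7
Slice 3: Δl = 2.6/cos15.8° = 2.702 m; N'_3 = 215·cos15.8° = 206.9; c'Δl = 47.29; W sinα = 58.5
Slice 4: Δl = 1.3/cos22.6° = 1.408 m; N'_4 = 91·cos22.6° = 84.0; c'Δl = 24.64; W sinα = 35.0
Slice 5: Δl = 1.4/cos27.6° = 1.580 m; N'_5 = 81·cos27.6° = 71.8; c'Δl = 27.65; W sinα = 37.5
Slice 6: Δl = 1.4/cos32.9° = 1.667 m; N'_6 = 60·cos32.9° = 50.4; c'Δl = 29.18; W sinα = 32.6
Slice 7: Δl = 2.1/cos40.2° = 2.749 m; N'_7 = 38·cos40.2° = 29.0; c'Δl = 48.11; W sinα = 24.5
Σc'Δl = 270.0 kN/m; ΣN' = 791.3 kN/m; ΣW sinα = 215.8 kN/m
Resisting = 270.0 + 791.3·tan32.3° = 270.0 + 500.2 = 770.2 kN/m
FS = 770.2 / 215.8 = 3.569

FS = 3.57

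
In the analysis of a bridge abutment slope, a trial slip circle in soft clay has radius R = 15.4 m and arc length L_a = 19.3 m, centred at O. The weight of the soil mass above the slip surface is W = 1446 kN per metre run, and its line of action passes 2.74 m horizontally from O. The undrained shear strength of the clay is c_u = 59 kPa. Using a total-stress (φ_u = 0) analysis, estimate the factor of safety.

Taking moments about the centre O, the resisting moment is provided by the undrained shear strength acting along the arc:
M_R = c_u·L_a·R = 59·19.30·15.4 = 17536.0 kN·m/m
M_D = W·d = 1446·2.74 = 3962.0 kN·m/m
FS = M_R / M_D = 17536.0 / 3962.0 = 4.426

FS = 4.43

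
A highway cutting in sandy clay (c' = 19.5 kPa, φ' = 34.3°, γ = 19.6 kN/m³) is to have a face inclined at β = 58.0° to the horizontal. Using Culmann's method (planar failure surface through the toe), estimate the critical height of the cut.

H_c = 33.06 m

Culmann's analysis gives the critical failure plane at α_cr = (β + φ')/2 = (58.0 + 34.3)/2 = 46.1°, and the critical height
H_c = (4c'/γ) · sinβ cosφ' / [1 − cos(β − φ')]
    = (4·19.5/19.6) · sin58.0°·cos34.3° / [1 − cos(23.7°)]
    = 3.980 · 0.8480·0.8261 / [1 − 0.9157]
    = 3.980 · 0.7006 / 0.0843
    = 33.06 m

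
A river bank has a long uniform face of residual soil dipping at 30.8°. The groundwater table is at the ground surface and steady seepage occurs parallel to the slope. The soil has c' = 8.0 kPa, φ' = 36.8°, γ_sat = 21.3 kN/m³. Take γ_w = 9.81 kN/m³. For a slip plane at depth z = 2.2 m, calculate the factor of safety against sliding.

With seepage parallel to the slope and the water table at the surface, the effective normal stress on the slip plane uses the buoyant unit weight γ' = γ_sat − γ_w while the driving shear stress uses γ_sat:
FS = [c' + γ' z cos²β tanφ'] / [γ_sat z sinβ cosβ]
γ' = 21.3 − 9.81 = 11.49 kN/m³
Numerator = 8.0 + 11.49·2.2·cos²30.8°·tan36.8° = 8.0 + 11.49·2.2·0.7378·0.7481 = 21.952 kPa
Denominator = 21.3·2.2·sin30.8°·cos30.8° = 21.3·2.2·0.5120·0.8590 = 20.610 kPa
FS = 21.952 / 20.610 = 1.065

FS = 1.07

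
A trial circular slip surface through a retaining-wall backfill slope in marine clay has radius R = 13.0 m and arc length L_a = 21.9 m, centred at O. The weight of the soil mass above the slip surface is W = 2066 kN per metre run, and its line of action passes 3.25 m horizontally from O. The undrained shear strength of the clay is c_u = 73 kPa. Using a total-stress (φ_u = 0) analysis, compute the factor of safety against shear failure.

FS = 3.10

Taking moments about the centre O, the resisting moment is provided by the undrained shear strength acting along the arc:
M_R = c_u·L_a·R = 73·21.90·13.0 = 20783.1 kN·m/m
M_D = W·d = 2066·3.25 = 6714.5 kN·m/m
FS = M_R / M_D = 20783.1 / 6714.5 = 3.095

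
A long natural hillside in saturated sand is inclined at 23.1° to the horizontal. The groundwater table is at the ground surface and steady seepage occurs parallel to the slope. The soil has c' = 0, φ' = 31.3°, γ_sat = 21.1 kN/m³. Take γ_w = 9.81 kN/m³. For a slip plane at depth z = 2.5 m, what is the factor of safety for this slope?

FS = 0.76

With seepage parallel to the slope and the water table at the surface, the effective normal stress on the slip plane uses the buoyant unit weight γ' = γ_sat − γ_w while the driving shear stress uses γ_sat:
FS = [c' + γ' z cos²β tanφ'] / [γ_sat z sinβ cosβ]
(For c' = 0 this reduces to FS = (γ'/γ_sat)·tanφ'/tanβ.)
γ' = 21.1 − 9.81 = 11.29 kN/m³
Numerator = 0.0 + 11.29·2.5·cos²23.1°·tan31.3° = 0.0 + 11.29·2.5·0.8461·0.6080 = 14.519 kPa
Denominator = 21.1·2.5·sin23.1°·cos23.1° = 21.1·2.5·0.3923·0.9198 = 19.036 kPa
FS = 14.519 / 19.036 = 0.763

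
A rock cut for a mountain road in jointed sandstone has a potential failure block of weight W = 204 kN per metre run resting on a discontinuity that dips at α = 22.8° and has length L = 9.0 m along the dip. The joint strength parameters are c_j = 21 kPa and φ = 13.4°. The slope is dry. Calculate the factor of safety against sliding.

Resolving the block weight along and normal to the plane and applying the Mohr–Coulomb strength on the joint:
N' = W cosα = 204·cos22.8° = 188.1 kN/m
Driving force T = W sinα = 204·sin22.8° = 79.1 kN/m
Resisting force R = c_j·L + N'·tanφ = 21·9.0 + 188.1·tan13.4° = 189.0 + 44.8 = 233.8 kN/m
FS = R / T = 233.8 / 79.1 = 2.958

FS = 2.96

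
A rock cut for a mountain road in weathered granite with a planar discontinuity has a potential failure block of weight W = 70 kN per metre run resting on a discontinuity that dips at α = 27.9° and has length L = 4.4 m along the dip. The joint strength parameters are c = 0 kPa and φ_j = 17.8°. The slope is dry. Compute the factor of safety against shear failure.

Resolving the block weight along and normal to the plane and applying the Mohr–Coulomb strength on the joint:
N' = W cosα = 70·cos27.9° = 61.9 kN/m
Driving force T = W sinα = 70·sin27.9° = 32.8 kN/m
Resisting force R = c·L + N'·tanφ_j = 0·4.4 + 61.9·tan17.8° = 0.0 + 19.9 = 19.9 kN/m
FS = R / T = 19.9 / 32.8 = 0.606

FS = 0.61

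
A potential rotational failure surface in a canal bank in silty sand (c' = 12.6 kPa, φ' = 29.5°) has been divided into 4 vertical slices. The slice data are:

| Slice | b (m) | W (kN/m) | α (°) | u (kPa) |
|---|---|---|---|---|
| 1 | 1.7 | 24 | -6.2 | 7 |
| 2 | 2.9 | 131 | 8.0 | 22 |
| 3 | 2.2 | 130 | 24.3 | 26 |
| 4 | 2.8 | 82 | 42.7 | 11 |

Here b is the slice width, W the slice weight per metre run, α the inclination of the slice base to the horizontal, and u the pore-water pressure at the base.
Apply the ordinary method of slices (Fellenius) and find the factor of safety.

Ordinary method of slices: FS = Σ[c'·Δl_i + (W_i cosα_i − u_i·Δl_i)·tanφ'] / Σ W_i sinα_i, with Δl_i = b_i / cosα_i.
Slice 1: Δl = 1.7/cos(-6.2°) = 1.710 m; N'_1 = 24·cos(-6.2°) − 7·1.710 = 11.9; c'Δl = 21.55; W sinα = -2.6
Slice 2: Δl = 2.9/cos8.0° = 2.928 m; N'_2 = 131·cos8.0° − 22·2.928 = 65.3; c'Δl = 36.90; W sinα = 18.2
Slice 3: Δl = 2.2/cos24.3° = 2.414 m; N'_3 = 130·cos24.3° − 26·2.414 = 55.7; c'Δl = 30.41; W sinα = 53.5
Slice 4: Δl = 2.8/cos42.7° = 3.810 m; N'_4 = 82·cos42.7° − 11·3.810 = 18.4; c'Δl = 48.01; W sinα = 55.6
Σc'Δl = 136.9 kN/m; ΣN' = 151.3 kN/m; ΣW sinα = 124.7 kN/m
Resisting = 136.9 + 151.3·tan29.5° = 136.9 + 85.6 = 222.4 kN/m
FS = 222.4 / 124.7 = 1.783

FS = 1.78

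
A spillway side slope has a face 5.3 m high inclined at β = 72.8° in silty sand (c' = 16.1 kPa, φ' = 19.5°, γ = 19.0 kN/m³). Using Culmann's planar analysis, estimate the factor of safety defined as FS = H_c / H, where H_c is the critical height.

H_c = (4c'/γ) · sinβ cosφ' / [1 − cos(β − φ')]
    = (4·16.1/19.0) · sin72.8°·cos19.5° / [1 − cos53.3°]
    = 3.389 · 0.9005 / 0.4024 = 7.59 m
FS = H_c / H = 7.59 / 5.3 = 1.431

FS = 1.43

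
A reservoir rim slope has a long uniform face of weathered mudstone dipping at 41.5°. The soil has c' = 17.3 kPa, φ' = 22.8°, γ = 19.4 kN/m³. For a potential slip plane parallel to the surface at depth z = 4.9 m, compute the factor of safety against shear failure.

FS = 0.84

For an infinite slope with a slip plane parallel to the surface (no pore pressure): FS = [c' + γz cos²β tanφ'] / [γz sinβ cosβ].
γz = 19.4·4.9 = 95.06 kN/m²
Numerator = 17.3 + 95.06·cos²41.5°·tan22.8° = 17.3 + 95.06·0.5609·0.4204 = 39.715 kPa
Denominator = 95.06·sin41.5°·cos41.5° = 95.06·0.6626·0.7490 = 47.176 kPa
FS = 39.715 / 47.176 = 0.842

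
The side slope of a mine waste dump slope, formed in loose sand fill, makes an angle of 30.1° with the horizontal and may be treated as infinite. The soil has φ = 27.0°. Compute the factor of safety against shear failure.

FS = 0.88

For a dry cohesionless infinite slope the factor of safety is FS = tanφ / tanβ.
FS = tan27.0° / tan30.1° = 0.5095 / 0.5797 = 0.879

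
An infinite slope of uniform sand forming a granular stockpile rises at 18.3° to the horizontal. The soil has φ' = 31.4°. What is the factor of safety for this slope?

FS = 1.85

For a dry cohesionless infinite slope the factor of safety is FS = tanφ' / tanβ.
FS = tan31.4° / tan18.3° = 0.6104 / 0.3307 = 1.846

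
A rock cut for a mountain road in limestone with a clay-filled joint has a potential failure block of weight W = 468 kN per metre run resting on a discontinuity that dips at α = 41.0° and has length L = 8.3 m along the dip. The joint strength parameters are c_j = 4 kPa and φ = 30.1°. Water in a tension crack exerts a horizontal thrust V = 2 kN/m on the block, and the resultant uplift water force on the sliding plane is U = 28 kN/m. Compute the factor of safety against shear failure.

FS = 0.72

Resolving the block weight along and normal to the plane and applying the Mohr–Coulomb strength on the joint:
N' = W cosα − U − V sinα = 468·cos41.0° − 28 − 2·sin41.0° = 323.9 kN/m
Driving force T = W sinα + V cosα = 468·sin41.0° + 2·cos41.0° = 308.5 kN/m
Resisting force R = c_j·L + N'·tanφ = 4·8.3 + 323.9·tan30.1° = 33.2 + 187.8 = 221.0 kN/m
FS = R / T = 221.0 / 308.5 = 0.716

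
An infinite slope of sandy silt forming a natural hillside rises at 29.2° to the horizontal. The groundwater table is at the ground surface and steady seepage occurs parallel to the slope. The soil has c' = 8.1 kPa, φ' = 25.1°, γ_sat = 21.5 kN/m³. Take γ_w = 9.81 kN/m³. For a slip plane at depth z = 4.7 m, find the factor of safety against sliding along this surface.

With seepage parallel to the slope and the water table at the surface, the effective normal stress on the slip plane uses the buoyant unit weight γ' = γ_sat − γ_w while the driving shear stress uses γ_sat:
FS = [c' + γ' z cos²β tanφ'] / [γ_sat z sinβ cosβ]
γ' = 21.5 − 9.81 = 11.69 kN/m³
Numerator = 8.1 + 11.69·4.7·cos²29.2°·tan25.1° = 8.1 + 11.69·4.7·0.7620·0.4684 = 27.712 kPa
Denominator = 21.5·4.7·sin29.2°·cos29.2° = 21.5·4.7·0.4879·0.8729 = 43.034 kPa
FS = 27.712 / 43.034 = 0.644

FS = 0.64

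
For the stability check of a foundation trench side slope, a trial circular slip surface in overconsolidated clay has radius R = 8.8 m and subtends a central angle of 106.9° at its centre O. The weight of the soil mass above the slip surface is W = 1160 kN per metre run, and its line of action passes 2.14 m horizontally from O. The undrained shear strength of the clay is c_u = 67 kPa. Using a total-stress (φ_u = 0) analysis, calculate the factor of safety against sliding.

FS = 3.90

Taking moments about the centre O, the resisting moment is provided by the undrained shear strength acting along the arc:
Arc length L_a = R·θ = 8.8·(106.9°·π/180) = 8.8·1.8658 = 16.42 m
M_R = c_u·L_a·R = 67·16.42·8.8 = 9680.4 kN·m/m
M_D = W·d = 1160·2.14 = 2482.4 kN·m/m
FS = M_R / M_D = 9680.4 / 2482.4 = 3.900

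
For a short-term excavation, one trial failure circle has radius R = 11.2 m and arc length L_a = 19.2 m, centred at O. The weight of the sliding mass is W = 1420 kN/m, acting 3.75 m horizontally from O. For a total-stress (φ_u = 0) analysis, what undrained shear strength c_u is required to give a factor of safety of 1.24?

FS = c_u·L_a·R / (W·d), so c_u = FS·W·d / (L_a·R).
c_u = 1.24·1420·3.75 / (19.20·11.2) = 6603.0 / 215.04 = 30.71 kPa

c_u = 30.7 kPa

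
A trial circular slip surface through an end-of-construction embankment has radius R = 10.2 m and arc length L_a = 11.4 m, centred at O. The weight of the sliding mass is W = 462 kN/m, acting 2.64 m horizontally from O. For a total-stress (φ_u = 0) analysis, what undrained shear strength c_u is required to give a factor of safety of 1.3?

FS = c_u·L_a·R / (W·d), so c_u = FS·W·d / (L_a·R).
c_u = 1.3·462·2.64 / (11.40·10.2) = 1585.6 / 116.28 = 13.64 kPa

c_u = 13.6 kPa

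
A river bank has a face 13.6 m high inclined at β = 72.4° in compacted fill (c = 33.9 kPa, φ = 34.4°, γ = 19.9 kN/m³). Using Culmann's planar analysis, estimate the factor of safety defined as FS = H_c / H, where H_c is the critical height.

H_c = (4c/γ) · sinβ cosφ / [1 − cos(β − φ)]
    = (4·33.9/19.9) · sin72.4°·cos34.4° / [1 − cos38.0°]
    = 6.814 · 0.7865 / 0.2120 = 25.28 m
FS = H_c / H = 25.28 / 13.6 = 1.859

FS = 1.86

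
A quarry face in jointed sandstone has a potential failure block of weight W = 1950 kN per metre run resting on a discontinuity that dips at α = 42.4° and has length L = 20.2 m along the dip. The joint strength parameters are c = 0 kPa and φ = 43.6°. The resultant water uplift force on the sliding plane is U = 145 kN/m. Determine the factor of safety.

Resolving the block weight along and normal to the plane and applying the Mohr–Coulomb strength on the joint:
N' = W cosα − U = 1950·cos42.4° − 145 = 1295.0 kN/m
Driving force T = W sinα = 1950·sin42.4° = 1314.9 kN/m
Resisting force R = c·L + N'·tanφ = 0·20.2 + 1295.0·tan43.6° = 0.0 + 1233.2 = 1233.2 kN/m
FS = R / T = 1233.2 / 1314.9 = 0.938

FS = 0.94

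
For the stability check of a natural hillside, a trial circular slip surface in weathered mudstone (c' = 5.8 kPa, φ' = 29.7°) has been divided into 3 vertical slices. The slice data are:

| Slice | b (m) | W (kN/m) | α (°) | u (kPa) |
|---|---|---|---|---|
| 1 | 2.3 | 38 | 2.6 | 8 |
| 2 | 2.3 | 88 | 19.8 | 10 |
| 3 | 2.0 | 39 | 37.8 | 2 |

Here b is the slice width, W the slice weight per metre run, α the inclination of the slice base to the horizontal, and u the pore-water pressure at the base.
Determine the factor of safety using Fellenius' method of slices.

FS = 1.83

Ordinary method of slices: FS = Σ[c'·Δl_i + (W_i cosα_i − u_i·Δl_i)·tanφ'] / Σ W_i sinα_i, with Δl_i = b_i / cosα_i.
Slice 1: Δl = 2.3/cos2.6° = 2.302 m; N'_1 = 38·cos2.6° − 8·2.302 = 19.5; c'Δl = 13.35; W sinα = 1.7
Slice 2: Δl = 2.3/cos19.8° = 2.445 m; N'_2 = 88·cos19.8° − 10·2.445 = 58.4; c'Δl = 14.18; W sinα = 29.8
Slice 3: Δl = 2.0/cos37.8° = 2.531 m; N'_3 = 39·cos37.8° − 2·2.531 = 25.8; c'Δl = 14.68; W sinα = 23.9
Σc'Δl = 42.2 kN/m; ΣN' = 103.6 kN/m; ΣW sinα = 55.4 kN/m
Resisting = 42.2 + 103.6·tan29.7° = 42.2 + 59.1 = 101.3 kN/m
FS = 101.3 / 55.4 = 1.828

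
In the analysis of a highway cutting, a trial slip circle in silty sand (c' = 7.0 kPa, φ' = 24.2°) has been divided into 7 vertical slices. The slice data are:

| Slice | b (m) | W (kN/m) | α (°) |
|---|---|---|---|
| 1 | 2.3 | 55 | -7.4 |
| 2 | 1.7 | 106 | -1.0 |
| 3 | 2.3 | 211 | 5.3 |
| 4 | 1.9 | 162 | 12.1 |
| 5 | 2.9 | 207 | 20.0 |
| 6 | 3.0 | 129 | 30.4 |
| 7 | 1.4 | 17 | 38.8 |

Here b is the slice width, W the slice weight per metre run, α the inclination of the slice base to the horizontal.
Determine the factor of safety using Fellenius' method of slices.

Ordinary method of slices: FS = Σ[c'·Δl_i + (W_i cosα_i)·tanφ'] / Σ W_i sinα_i, with Δl_i = b_i / cosα_i.
Slice 1: Δl = 2.3/cos(-7.4°) = 2.319 m; N'_1 = 55·cos(-7.4°) = 54.5; c'Δl = 16.24; W sinα = -7.1
Slice 2: Δl = 1.7/cos(-1.0°) = 1.700 m; N'_2 = 106·cos(-1.0°) = 106.0; c'Δl = 11.90; W sinα = -1.8
Slice 3: Δl = 2.3/cos5.3° = 2.310 m; N'_3 = 211·cos5.3° = 210.1; c'Δl = 16.17; W sinα = 19.5
Slice 4: Δl = 1.9/cos12.1° = 1.943 m; N'_4 = 162·cos12.1° = 158.4; c'Δl = 13.60; W sinα = 34.0
Slice 5: Δl = 2.9/cos20.0° = 3.086 m; N'_5 = 207·cos20.0° = 194.5; c'Δl = 21.60; W sinα = 70.8
Slice 6: Δl = 3.0/cos30.4° = 3.478 m; N'_6 = 129·cos30.4° = 111.3; c'Δl = 24.35; W sinα = 65.3
Slice 7: Δl = 1.4/cos38.8° = 1.796 m; N'_7 = 17·cos38.8° = 13.2; c'Δl = 12.57; W sinα = 10.7
Σc'Δl = 116.4 kN/m; ΣN' = 848.1 kN/m; ΣW sinα = 191.2 kN/m
Resisting = 116.4 + 848.1·tan24.2° = 116.4 + 381.1 = 497.6 kN/m
FS = 497.6 / 191.2 = 2.602

FS = 2.60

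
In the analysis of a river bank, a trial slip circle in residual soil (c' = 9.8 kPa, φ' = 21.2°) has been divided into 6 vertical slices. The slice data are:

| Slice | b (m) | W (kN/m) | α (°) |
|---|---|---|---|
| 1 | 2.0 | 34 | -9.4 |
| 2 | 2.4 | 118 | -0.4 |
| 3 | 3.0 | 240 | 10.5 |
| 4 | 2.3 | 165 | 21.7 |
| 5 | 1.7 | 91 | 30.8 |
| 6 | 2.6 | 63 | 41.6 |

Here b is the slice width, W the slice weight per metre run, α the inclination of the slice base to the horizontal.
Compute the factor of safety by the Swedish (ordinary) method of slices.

Ordinary method of slices: FS = Σ[c'·Δl_i + (W_i cosα_i)·tanφ'] / Σ W_i sinα_i, with Δl_i = b_i / cosα_i.
Slice 1: Δl = 2.0/cos(-9.4°) = 2.027 m; N'_1 = 34·cos(-9.4°) = 33.5; c'Δl = 19.87; W sinα = -5.6
Slice 2: Δl = 2.4/cos(-0.4°) = 2.400 m; N'_2 = 118·cos(-0.4°) = 118.0; c'Δl = 23.52; W sinα = -0.8
Slice 3: Δl = 3.0/cos10.5° = 3.051 m; N'_3 = 240·cos10.5° = 236.0; c'Δl = 29.90; W sinα = 43.7
Slice 4: Δl = 2.3/cos21.7° = 2.475 m; N'_4 = 165·cos21.7° = 153.3; c'Δl = 24.26; W sinα = 61.0
Slice 5: Δl = 1.7/cos30.8° = 1.979 m; N'_5 = 91·cos30.8° = 78.2; c'Δl = 19.40; W sinα = 46.6
Slice 6: Δl = 2.6/cos41.6° = 3.477 m; N'_6 = 63·cos41.6° = 47.1; c'Δl = 34.07; W sinα = 41.8
Σc'Δl = 151.0 kN/m; ΣN' = 666.1 kN/m; ΣW sinα = 186.8 kN/m
Resisting = 151.0 + 666.1·tan21.2° = 151.0 + 258.4 = 409.4 kN/m
FS = 409.4 / 186.8 = 2.192

FS = 2.19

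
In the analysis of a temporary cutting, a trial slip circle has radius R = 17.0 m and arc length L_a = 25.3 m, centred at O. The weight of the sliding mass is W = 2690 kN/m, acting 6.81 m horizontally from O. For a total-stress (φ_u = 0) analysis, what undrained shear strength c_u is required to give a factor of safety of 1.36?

c_u = 57.9 kPa

FS = c_u·L_a·R / (W·d), so c_u = FS·W·d / (L_a·R).
c_u = 1.36·2690·6.81 / (25.30·17.0) = 24913.7 / 430.10 = 57.93 kPa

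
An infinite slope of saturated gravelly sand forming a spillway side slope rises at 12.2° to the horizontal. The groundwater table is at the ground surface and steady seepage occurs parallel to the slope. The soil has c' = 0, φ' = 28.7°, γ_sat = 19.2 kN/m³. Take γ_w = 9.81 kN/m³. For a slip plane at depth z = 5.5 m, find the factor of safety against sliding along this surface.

FS = 1.24

With seepage parallel to the slope and the water table at the surface, the effective normal stress on the slip plane uses the buoyant unit weight γ' = γ_sat − γ_w while the driving shear stress uses γ_sat:
FS = [c' + γ' z cos²β tanφ'] / [γ_sat z sinβ cosβ]
(For c' = 0 this reduces to FS = (γ'/γ_sat)·tanφ'/tanβ.)
γ' = 19.2 − 9.81 = 9.39 kN/m³
Numerator = 0.0 + 9.39·5.5·cos²12.2°·tan28.7° = 0.0 + 9.39·5.5·0.9553·0.5475 = 27.012 kPa
Denominator = 19.2·5.5·sin12.2°·cos12.2° = 19.2·5.5·0.2113·0.9774 = 21.812 kPa
FS = 27.012 / 21.812 = 1.238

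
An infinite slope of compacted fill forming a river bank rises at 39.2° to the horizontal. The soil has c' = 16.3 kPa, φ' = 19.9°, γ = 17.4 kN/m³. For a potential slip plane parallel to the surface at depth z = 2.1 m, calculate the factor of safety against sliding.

For an infinite slope with a slip plane parallel to the surface (no pore pressure): FS = [c' + γz cos²β tanφ'] / [γz sinβ cosβ].
γz = 17.4·2.1 = 36.54 kN/m²
Numerator = 16.3 + 36.54·cos²39.2°·tan19.9° = 16.3 + 36.54·0.6005·0.3620 = 24.244 kPa
Denominator = 36.54·sin39.2°·cos39.2° = 36.54·0.6320·0.7749 = 17.897 kPa
FS = 24.244 / 17.897 = 1.355

FS = 1.35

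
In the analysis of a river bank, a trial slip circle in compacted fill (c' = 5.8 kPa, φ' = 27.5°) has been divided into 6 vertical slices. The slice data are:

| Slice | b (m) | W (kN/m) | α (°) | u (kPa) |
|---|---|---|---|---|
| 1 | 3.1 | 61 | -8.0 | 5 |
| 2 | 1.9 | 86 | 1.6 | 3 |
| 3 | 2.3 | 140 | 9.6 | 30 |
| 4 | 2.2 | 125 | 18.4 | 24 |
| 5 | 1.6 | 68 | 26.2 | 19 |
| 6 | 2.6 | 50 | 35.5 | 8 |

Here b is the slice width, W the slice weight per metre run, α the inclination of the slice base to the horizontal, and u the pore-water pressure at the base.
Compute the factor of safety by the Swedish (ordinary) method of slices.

FS = 2.08

Ordinary method of slices: FS = Σ[c'·Δl_i + (W_i cosα_i − u_i·Δl_i)·tanφ'] / Σ W_i sinα_i, with Δl_i = b_i / cosα_i.
Slice 1: Δl = 3.1/cos(-8.0°) = 3.130 m; N'_1 = 61·cos(-8.0°) − 5·3.130 = 44.8; c'Δl = 18.16; W sinα = -8.5
Slice 2: Δl = 1.9/cos1.6° = 1.901 m; N'_2 = 86·cos1.6° − 3·1.901 = 80.3; c'Δl = 11.02; W sinα = 2.4
Slice 3: Δl = 2.3/cos9.6° = 2.333 m; N'_3 = 140·cos9.6° − 30·2.333 = 68.1; c'Δl = 13.53; W sinα = 23.3
Slice 4: Δl = 2.2/cos18.4° = 2.319 m; N'_4 = 125·cos18.4° − 24·2.319 = 63.0; c'Δl = 13.45; W sinα = 39.5
Slice 5: Δl = 1.6/cos26.2° = 1.783 m; N'_5 = 68·cos26.2° − 19·1.783 = 27.1; c'Δl = 10.34; W sinα = 30.0
Slice 6: Δl = 2.6/cos35.5° = 3.194 m; N'_6 = 50·cos35.5° − 8·3.194 = 15.2; c'Δl = 18.52; W sinα = 29.0
Σc'Δl = 85.0 kN/m; ΣN' = 298.3 kN/m; ΣW sinα = 115.8 kN/m
Resisting = 85.0 + 298.3·tan27.5° = 85.0 + 155.3 = 240.3 kN/m
FS = 240.3 / 115.8 = 2.076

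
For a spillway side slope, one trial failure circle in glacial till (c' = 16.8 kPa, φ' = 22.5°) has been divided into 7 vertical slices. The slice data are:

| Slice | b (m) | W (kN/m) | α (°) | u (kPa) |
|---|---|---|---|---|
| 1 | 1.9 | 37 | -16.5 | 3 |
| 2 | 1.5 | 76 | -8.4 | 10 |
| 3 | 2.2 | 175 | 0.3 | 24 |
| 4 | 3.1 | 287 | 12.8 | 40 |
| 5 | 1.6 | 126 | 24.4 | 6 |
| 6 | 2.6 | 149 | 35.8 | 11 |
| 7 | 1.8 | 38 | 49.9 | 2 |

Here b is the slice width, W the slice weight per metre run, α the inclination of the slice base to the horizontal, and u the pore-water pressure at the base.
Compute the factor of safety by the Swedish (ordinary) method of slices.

FS = 2.45

Ordinary method of slices: FS = Σ[c'·Δl_i + (W_i cosα_i − u_i·Δl_i)·tanφ'] / Σ W_i sinα_i, with Δl_i = b_i / cosα_i.
Slice 1: Δl = 1.9/cos(-16.5°) = 1.982 m; N'_1 = 37·cos(-16.5°) − 3·1.982 = 29.5; c'Δl = 33.29; W sinα = -10.5
Slice 2: Δl = 1.5/cos(-8.4°) = 1.516 m; N'_2 = 76·cos(-8.4°) − 10·1.516 = 60.0; c'Δl = 25.47; W sinα = -11.1
Slice 3: Δl = 2.2/cos0.3° = 2.200 m; N'_3 = 175·cos0.3° − 24·2.200 = 122.2; c'Δl = 36.96; W sinα = 0.9
Slice 4: Δl = 3.1/cos12.8° = 3.179 m; N'_4 = 287·cos12.8° − 40·3.179 = 152.7; c'Δl = 53.41; W sinα = 63.6
Slice 5: Δl = 1.6/cos24.4° = 1.757 m; N'_5 = 126·cos24.4° − 6·1.757 = 104.2; c'Δl = 29.52; W sinα = 52.1
Slice 6: Δl = 2.6/cos35.8° = 3.206 m; N'_6 = 149·cos35.8° − 11·3.206 = 85.6; c'Δl = 53.86; W sinα = 87.2
Slice 7: Δl = 1.8/cos49.9° = 2.794 m; N'_7 = 38·cos49.9° − 2·2.794 = 18.9; c'Δl = 46.95; W sinα = 29.1
Σc'Δl = 279.5 kN/m; ΣN' = 573.1 kN/m; ΣW sinα = 211.2 kN/m
Resisting = 279.5 + 573.1·tan22.5° = 279.5 + 237.4 = 516.9 kN/m
FS = 516.9 / 211.2 = 2.448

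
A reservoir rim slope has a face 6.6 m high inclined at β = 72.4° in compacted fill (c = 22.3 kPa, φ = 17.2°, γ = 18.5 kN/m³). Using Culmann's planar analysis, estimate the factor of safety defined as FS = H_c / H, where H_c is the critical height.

FS = 1.55

H_c = (4c/γ) · sinβ cosφ / [1 − cos(β − φ)]
    = (4·22.3/18.5) · sin72.4°·cos17.2° / [1 − cos55.2°]
    = 4.822 · 0.9106 / 0.4293 = 10.23 m
FS = H_c / H = 10.23 / 6.6 = 1.550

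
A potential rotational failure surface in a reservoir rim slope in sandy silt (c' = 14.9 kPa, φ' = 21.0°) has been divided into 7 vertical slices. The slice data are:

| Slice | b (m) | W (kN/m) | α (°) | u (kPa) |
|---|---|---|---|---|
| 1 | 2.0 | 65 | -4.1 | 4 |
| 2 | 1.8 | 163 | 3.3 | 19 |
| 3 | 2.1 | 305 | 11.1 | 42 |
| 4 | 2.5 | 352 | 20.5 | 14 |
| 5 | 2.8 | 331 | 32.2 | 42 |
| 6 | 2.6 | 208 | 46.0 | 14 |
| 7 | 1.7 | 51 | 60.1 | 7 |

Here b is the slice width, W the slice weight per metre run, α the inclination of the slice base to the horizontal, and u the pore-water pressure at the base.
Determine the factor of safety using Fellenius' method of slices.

FS = 1.15

Ordinary method of slices: FS = Σ[c'·Δl_i + (W_i cosα_i − u_i·Δl_i)·tanφ'] / Σ W_i sinα_i, with Δl_i = b_i / cosα_i.
Slice 1: Δl = 2.0/cos(-4.1°) = 2.005 m; N'_1 = 65·cos(-4.1°) − 4·2.005 = 56.8; c'Δl = 29.88; W sinα = -4.6
Slice 2: Δl = 1.8/cos3.3° = 1.803 m; N'_2 = 163·cos3.3° − 19·1.803 = 128.5; c'Δl = 26.86; W sinα = 9.4
Slice 3: Δl = 2.1/cos11.1° = 2.140 m; N'_3 = 305·cos11.1° − 42·2.140 = 209.4; c'Δl = 31.89; W sinα = 58.7
Slice 4: Δl = 2.5/cos20.5° = 2.669 m; N'_4 = 352·cos20.5° − 14·2.669 = 292.3; c'Δl = 39.77; W sinα = 123.3
Slice 5: Δl = 2.8/cos32.2° = 3.309 m; N'_5 = 331·cos32.2° − 42·3.309 = 141.1; c'Δl = 49.30; W sinα = 176.4
Slice 6: Δl = 2.6/cos46.0° = 3.743 m; N'_6 = 208·cos46.0° − 14·3.743 = 92.1; c'Δl = 55.77; W sinα = 149.6
Slice 7: Δl = 1.7/cos60.1° = 3.410 m; N'_7 = 51·cos60.1° − 7·3.410 = 1.6; c'Δl = 50.81; W sinα = 44.2
Σc'Δl = 284.3 kN/m; ΣN' = 921.8 kN/m; ΣW sinα = 556.9 kN/m
Resisting = 284.3 + 921.8·tan21.0° = 284.3 + 353.8 = 638.1 kN/m
FS = 638.1 / 556.9 = 1.146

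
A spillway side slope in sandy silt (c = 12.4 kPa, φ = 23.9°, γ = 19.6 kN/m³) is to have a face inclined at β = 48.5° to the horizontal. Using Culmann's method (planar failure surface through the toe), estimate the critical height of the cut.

H_c = 19.09 m

Culmann's analysis gives the critical failure plane at α_cr = (β + φ)/2 = (48.5 + 23.9)/2 = 36.2°, and the critical height
H_c = (4c/γ) · sinβ cosφ / [1 − cos(β − φ)]
    = (4·12.4/19.6) · sin48.5°·cos23.9° / [1 − cos(24.6°)]
    = 2.531 · 0.7490·0.9143 / [1 − 0.9092]
    = 2.531 · 0.6847 / 0.0908
    = 19.09 m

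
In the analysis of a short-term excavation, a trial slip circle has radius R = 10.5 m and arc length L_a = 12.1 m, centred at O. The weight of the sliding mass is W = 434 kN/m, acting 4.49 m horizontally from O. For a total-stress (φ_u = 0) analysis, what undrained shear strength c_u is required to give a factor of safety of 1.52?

c_u = 23.3 kPa

FS = c_u·L_a·R / (W·d), so c_u = FS·W·d / (L_a·R).
c_u = 1.52·434·4.49 / (12.10·10.5) = 2962.0 / 127.05 = 23.31 kPa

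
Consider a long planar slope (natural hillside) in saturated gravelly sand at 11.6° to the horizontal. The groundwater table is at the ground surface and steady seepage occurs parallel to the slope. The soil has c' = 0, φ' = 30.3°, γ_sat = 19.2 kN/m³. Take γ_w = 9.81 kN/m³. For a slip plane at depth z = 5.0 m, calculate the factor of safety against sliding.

FS = 1.39

With seepage parallel to the slope and the water table at the surface, the effective normal stress on the slip plane uses the buoyant unit weight γ' = γ_sat − γ_w while the driving shear stress uses γ_sat:
FS = [c' + γ' z cos²β tanφ'] / [γ_sat z sinβ cosβ]
(For c' = 0 this reduces to FS = (γ'/γ_sat)·tanφ'/tanβ.)
γ' = 19.2 − 9.81 = 9.39 kN/m³
Numerator = 0.0 + 9.39·5.0·cos²11.6°·tan30.3° = 0.0 + 9.39·5.0·0.9596·0.5844 = 26.326 kPa
Denominator = 19.2·5.0·sin11.6°·cos11.6° = 19.2·5.0·0.2011·0.9796 = 18.909 kPa
FS = 26.326 / 18.909 = 1.392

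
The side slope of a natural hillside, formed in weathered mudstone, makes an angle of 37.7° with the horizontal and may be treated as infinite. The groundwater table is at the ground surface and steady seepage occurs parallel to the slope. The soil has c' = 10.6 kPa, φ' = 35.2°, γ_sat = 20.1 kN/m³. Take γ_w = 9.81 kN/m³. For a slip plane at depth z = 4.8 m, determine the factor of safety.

FS = 0.69

With seepage parallel to the slope and the water table at the surface, the effective normal stress on the slip plane uses the buoyant unit weight γ' = γ_sat − γ_w while the driving shear stress uses γ_sat:
FS = [c' + γ' z cos²β tanφ'] / [γ_sat z sinβ cosβ]
γ' = 20.1 − 9.81 = 10.29 kN/m³
Numerator = 10.6 + 10.29·4.8·cos²37.7°·tan35.2° = 10.6 + 10.29·4.8·0.6260·0.7054 = 32.412 kPa
Denominator = 20.1·4.8·sin37.7°·cos37.7° = 20.1·4.8·0.6115·0.7912 = 46.682 kPa
FS = 32.412 / 46.682 = 0.694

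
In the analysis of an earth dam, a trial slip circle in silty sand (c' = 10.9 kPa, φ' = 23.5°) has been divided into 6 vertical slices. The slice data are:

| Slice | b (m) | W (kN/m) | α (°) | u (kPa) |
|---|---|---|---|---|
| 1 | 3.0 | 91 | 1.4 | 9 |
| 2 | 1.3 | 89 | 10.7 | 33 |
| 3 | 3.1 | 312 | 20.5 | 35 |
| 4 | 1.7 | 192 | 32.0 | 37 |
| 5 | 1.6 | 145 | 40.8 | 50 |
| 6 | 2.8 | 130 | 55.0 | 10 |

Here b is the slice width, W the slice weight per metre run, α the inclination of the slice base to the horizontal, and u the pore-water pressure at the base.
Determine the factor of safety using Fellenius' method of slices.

Ordinary method of slices: FS = Σ[c'·Δl_i + (W_i cosα_i − u_i·Δl_i)·tanφ'] / Σ W_i sinα_i, with Δl_i = b_i / cosα_i.
Slice 1: Δl = 3.0/cos1.4° = 3.001 m; N'_1 = 91·cos1.4° − 9·3.001 = 64.0; c'Δl = 32.71; W sinα = 2.2
Slice 2: Δl = 1.3/cos10.7° = 1.323 m; N'_2 = 89·cos10.7° − 33·1.323 = 43.8; c'Δl = 14.42; W sinα = 16.5
Slice 3: Δl = 3.1/cos20.5° = 3.310 m; N'_3 = 312·cos20.5° − 35·3.310 = 176.4; c'Δl = 36.07; W sinα = 109.3
Slice 4: Δl = 1.7/cos32.0° = 2.005 m; N'_4 = 192·cos32.0° − 37·2.005 = 88.7; c'Δl = 21.85; W sinα = 101.7
Slice 5: Δl = 1.6/cos40.8° = 2.114 m; N'_5 = 145·cos40.8° − 50·2.114 = 4.1; c'Δl = 23.04; W sinα = 94.7
Slice 6: Δl = 2.8/cos55.0° = 4.882 m; N'_6 = 130·cos55.0° − 10·4.882 = 25.7; c'Δl = 53.21; W sinα = 106.5
Σc'Δl = 181.3 kN/m; ΣN' = 402.7 kN/m; ΣW sinα = 431.0 kN/m
Resisting = 181.3 + 402.7·tan23.5° = 181.3 + 175.1 = 356.4 kN/m
FS = 356.4 / 431.0 = 0.827

FS = 0.83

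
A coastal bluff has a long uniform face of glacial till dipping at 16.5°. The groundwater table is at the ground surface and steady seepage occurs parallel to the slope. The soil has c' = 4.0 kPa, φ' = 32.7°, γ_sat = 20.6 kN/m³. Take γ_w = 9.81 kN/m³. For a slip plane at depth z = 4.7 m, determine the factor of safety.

With seepage parallel to the slope and the water table at the surface, the effective normal stress on the slip plane uses the buoyant unit weight γ' = γ_sat − γ_w while the driving shear stress uses γ_sat:
FS = [c' + γ' z cos²β tanφ'] / [γ_sat z sinβ cosβ]
γ' = 20.6 − 9.81 = 10.79 kN/m³
Numerator = 4.0 + 10.79·4.7·cos²16.5°·tan32.7° = 4.0 + 10.79·4.7·0.9193·0.6420 = 33.931 kPa
Denominator = 20.6·4.7·sin16.5°·cos16.5° = 20.6·4.7·0.2840·0.9588 = 26.366 kPa
FS = 33.931 / 26.366 = 1.287

FS = 1.29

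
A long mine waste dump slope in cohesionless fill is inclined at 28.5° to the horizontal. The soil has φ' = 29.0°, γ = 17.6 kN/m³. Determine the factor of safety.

For a dry cohesionless infinite slope the factor of safety is FS = tanφ' / tanβ.
FS = tan29.0° / tan28.5° = 0.5543 / 0.5430 = 1.021

FS = 1.02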